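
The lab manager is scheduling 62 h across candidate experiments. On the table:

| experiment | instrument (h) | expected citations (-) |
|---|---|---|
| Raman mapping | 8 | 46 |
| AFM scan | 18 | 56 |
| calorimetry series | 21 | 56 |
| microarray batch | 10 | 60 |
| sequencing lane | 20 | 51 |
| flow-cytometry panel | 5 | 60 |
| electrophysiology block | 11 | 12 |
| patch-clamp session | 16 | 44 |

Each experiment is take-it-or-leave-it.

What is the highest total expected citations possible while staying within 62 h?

By expected citations per h: flow-cytometry panel 12.00, microarray batch 6.00, Raman mapping 5.75 lead.
Greedy by ratio would take Raman mapping + AFM scan + microarray batch + flow-cytometry panel + patch-clamp session: 57 h used, total 266.
Replace patch-clamp session with calorimetry series: the trade gains 12 net, giving 278 at 62 h.
No other feasible combination exceeds 278.

278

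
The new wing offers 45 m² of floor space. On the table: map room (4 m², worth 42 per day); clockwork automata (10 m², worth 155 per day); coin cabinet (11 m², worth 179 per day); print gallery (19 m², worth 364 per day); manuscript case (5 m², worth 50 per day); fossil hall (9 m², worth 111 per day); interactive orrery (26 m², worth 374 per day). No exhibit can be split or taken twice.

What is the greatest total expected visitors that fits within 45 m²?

748

A density-first pass picks map room + clockwork automata + coin cabinet + print gallery — 740 at 44 m².
Replace map room with manuscript case: the trade gains 8 net, giving 748 at 45 m².
The closest alternative, map room + clockwork automata + coin cabinet + print gallery, reaches only 740.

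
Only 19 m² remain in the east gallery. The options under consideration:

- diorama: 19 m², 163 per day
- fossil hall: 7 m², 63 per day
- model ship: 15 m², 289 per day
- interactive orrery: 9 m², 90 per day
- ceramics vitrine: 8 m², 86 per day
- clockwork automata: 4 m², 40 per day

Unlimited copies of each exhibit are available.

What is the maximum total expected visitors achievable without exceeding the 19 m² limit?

329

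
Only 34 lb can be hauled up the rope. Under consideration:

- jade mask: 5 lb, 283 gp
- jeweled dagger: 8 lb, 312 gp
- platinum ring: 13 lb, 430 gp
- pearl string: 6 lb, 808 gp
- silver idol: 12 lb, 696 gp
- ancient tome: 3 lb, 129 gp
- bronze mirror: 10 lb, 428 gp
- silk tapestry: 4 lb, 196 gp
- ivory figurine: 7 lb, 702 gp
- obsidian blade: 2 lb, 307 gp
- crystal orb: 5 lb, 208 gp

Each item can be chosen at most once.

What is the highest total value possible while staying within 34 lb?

2838

Filling by ratio: jade mask + pearl string + silver idol + ivory figurine + obsidian blade for 2796, with 2 lb left unused.
Dropping jade mask frees 5 lb; slotting in ancient tome + silk tapestry (7 lb) lifts the total to 2838 at 34 lb.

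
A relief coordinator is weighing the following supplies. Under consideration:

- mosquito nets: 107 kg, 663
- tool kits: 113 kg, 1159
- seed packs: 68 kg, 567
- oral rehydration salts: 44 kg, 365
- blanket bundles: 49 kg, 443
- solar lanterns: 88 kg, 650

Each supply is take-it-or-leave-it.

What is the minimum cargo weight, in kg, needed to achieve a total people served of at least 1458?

157

Look for the lowest-cargo combination reaching 1458.
tool kits + oral rehydration salts reaches 1524 using 157 kg.
Any bundle with less than 157 kg falls short of 1458.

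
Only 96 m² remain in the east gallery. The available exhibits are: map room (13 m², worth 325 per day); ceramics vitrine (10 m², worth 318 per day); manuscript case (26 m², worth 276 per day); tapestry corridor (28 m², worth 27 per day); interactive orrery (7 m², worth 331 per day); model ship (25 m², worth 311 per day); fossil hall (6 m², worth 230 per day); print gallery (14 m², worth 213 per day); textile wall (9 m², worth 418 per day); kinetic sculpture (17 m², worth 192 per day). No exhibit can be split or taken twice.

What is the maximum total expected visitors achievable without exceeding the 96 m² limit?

Taking the top-ratio exhibits first gives map room + ceramics vitrine + interactive orrery + model ship + fossil hall + print gallery + textile wall for 2146 (84 m²).
The 14 m² tied up in print gallery is better spent on manuscript case — total rises to 2209 (96 m²).
Next best is map room + ceramics vitrine + interactive orrery + model ship + fossil hall + print gallery + textile wall at 2146 (84 m²) — short by 63.

2209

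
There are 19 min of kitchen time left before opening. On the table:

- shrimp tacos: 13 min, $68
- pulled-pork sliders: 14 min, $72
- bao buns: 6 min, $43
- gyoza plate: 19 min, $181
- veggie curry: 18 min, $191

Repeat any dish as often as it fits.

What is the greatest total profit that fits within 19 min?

191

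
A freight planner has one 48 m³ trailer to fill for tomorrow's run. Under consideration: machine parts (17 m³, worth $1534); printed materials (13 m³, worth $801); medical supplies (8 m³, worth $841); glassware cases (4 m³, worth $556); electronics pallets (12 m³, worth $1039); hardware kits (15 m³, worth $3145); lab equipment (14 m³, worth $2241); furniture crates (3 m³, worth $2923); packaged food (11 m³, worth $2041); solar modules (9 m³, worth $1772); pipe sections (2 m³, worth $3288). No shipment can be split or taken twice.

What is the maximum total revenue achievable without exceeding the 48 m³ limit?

14010

Greedy by ratio would take glassware cases + hardware kits + furniture crates + packaged food + solar modules + pipe sections: 44 m³ used, total 13725.
Dropping glassware cases frees 4 m³; slotting in medical supplies (8 m³) lifts the total to 14010 at 48 m³.
Runner-up glassware cases + hardware kits + lab equipment + furniture crates + solar modules + pipe sections tops out at 13925.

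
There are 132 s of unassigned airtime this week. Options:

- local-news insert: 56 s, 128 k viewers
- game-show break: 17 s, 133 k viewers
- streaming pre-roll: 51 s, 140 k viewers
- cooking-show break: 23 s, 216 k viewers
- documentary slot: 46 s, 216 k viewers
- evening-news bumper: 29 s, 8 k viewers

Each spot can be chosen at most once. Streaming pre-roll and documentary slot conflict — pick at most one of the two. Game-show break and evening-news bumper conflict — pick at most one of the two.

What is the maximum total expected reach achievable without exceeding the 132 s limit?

565

Ranking by ratio (expected reach/s): cooking-show break 9.39, game-show break 7.82, documentary slot 4.70, streaming pre-roll 2.75.
Best packing: game-show break + cooking-show break + documentary slot — 86 s, 565 total.
Next best is local-news insert + cooking-show break + documentary slot at 560 (125 s) — short by 5.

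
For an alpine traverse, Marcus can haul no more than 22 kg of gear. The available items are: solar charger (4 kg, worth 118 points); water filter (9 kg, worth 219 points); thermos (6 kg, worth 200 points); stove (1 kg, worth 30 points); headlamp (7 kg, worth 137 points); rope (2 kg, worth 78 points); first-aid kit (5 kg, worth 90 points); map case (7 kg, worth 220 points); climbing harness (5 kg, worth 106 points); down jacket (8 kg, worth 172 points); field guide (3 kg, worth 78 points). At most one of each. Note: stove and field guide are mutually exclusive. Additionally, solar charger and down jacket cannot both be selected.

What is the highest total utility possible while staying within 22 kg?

694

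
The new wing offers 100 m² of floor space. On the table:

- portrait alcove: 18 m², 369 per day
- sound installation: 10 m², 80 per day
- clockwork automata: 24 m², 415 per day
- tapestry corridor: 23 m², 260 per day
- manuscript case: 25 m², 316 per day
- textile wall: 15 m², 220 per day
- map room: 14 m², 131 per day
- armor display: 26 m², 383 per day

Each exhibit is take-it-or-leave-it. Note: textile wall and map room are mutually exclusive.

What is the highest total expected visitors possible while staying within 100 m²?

Ranking by ratio (expected visitors/m²): portrait alcove 20.50, clockwork automata 17.29, armor display 14.73, textile wall 14.67.
Taking portrait alcove + clockwork automata + manuscript case + armor display: 93 m² used, 1483 in expected visitors.
Nothing else feasible within 100 m² beats 1483.

1483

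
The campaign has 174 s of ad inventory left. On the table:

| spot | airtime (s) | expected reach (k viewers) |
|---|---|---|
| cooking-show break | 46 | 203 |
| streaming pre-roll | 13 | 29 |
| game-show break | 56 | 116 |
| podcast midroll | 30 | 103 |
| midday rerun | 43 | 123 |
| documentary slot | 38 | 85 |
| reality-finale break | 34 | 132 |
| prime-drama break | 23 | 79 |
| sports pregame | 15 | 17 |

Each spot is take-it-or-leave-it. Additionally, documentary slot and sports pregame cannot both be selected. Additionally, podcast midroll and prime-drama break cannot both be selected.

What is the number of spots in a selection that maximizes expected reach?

The maximum expected reach within 174 s is 590.
One optimal bundle: cooking-show break + streaming pre-roll + podcast midroll + midday rerun + reality-finale break (166 s).
Every optimal selection uses 5 spots.

5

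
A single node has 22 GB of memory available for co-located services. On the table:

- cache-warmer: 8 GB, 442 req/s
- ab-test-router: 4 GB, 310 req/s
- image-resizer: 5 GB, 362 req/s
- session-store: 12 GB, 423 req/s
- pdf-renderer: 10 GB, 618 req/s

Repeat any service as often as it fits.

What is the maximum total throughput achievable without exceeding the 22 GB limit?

The ratio heuristic lands on 5×ab-test-router (1550) but leaves 2 GB idle.
The 8 GB tied up in 2×ab-test-router is better spent on 2×image-resizer — total rises to 1654 (22 GB).
Every other selection either busts 22 GB or fails to beat 1654.

1654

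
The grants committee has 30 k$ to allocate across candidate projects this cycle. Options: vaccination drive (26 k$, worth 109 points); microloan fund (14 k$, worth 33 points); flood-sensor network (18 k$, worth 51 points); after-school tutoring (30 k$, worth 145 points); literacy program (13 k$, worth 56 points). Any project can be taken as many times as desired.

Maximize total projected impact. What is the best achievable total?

Ranking by ratio (projected impact/k$): after-school tutoring 4.83, literacy program 4.31, vaccination drive 4.19.
The ratio ordering already packs tightly: after-school tutoring, 30 k$, 145.
Nothing else within 30 k$ beats 145.

145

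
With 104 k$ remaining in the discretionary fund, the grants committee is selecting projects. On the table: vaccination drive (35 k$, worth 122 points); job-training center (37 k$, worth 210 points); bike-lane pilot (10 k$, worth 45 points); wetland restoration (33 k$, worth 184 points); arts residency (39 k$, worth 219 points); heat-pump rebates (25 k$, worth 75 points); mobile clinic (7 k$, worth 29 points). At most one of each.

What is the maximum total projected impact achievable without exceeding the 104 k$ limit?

507

A density-first pass picks job-training center + bike-lane pilot + arts residency + mobile clinic — 503 at 93 k$.
The 47 k$ tied up in job-training center and bike-lane pilot is better spent on wetland restoration + heat-pump rebates — total rises to 507 (104 k$).
The closest alternative, job-training center + arts residency + heat-pump rebates, reaches only 504.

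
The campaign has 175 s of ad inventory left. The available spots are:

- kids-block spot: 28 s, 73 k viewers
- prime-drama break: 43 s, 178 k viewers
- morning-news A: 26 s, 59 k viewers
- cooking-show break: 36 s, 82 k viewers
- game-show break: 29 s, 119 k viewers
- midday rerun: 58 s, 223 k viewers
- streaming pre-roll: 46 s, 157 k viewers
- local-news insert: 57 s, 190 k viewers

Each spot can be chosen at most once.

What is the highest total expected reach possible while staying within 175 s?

644

The ratio heuristic lands on kids-block spot + prime-drama break + game-show break + midday rerun (593) but leaves 17 s idle.
Replace kids-block spot and midday rerun with streaming pre-roll + local-news insert: the trade gains 51 net, giving 644 at 175 s.
Next best is kids-block spot + prime-drama break + midday rerun + streaming pre-roll at 631 (175 s) — short by 13.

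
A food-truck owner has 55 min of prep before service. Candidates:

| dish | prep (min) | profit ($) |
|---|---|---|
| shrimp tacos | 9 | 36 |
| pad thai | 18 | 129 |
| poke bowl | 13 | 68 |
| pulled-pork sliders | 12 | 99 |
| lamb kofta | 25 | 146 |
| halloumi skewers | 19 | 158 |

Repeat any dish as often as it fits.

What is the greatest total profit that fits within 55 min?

455

Ranking by ratio (profit/min): halloumi skewers 8.32, pulled-pork sliders 8.25, pad thai 7.17, lamb kofta 5.84.
A density-first pass picks pulled-pork sliders + 2×halloumi skewers — 415 at 50 min.
Replace halloumi skewers with 2×pulled-pork sliders: the trade gains 40 net, giving 455 at 55 min.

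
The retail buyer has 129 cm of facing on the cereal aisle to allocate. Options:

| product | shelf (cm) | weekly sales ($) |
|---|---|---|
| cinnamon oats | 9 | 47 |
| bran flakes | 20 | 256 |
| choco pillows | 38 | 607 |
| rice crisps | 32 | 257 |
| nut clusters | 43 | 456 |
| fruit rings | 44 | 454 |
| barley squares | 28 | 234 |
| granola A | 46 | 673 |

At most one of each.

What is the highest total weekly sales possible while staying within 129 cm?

The ratio heuristic lands on cinnamon oats + bran flakes + choco pillows + granola A (1583) but leaves 16 cm idle.
Replace cinnamon oats and bran flakes with nut clusters: the trade gains 153 net, giving 1736 at 127 cm.

1736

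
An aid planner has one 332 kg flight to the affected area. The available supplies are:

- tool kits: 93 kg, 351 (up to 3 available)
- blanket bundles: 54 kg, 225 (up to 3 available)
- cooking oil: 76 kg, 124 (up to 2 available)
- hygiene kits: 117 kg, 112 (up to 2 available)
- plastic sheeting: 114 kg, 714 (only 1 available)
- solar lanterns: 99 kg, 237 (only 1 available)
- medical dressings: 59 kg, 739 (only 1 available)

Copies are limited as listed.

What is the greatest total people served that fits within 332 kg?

2029

By people served per kg: medical dressings 12.53, plastic sheeting 6.26, blanket bundles 4.17, tool kits 3.77 lead.
The ratio heuristic lands on 2×blanket bundles + plastic sheeting + medical dressings (1903) but leaves 51 kg idle.
Replace blanket bundles with tool kits: the trade gains 126 net, giving 2029 at 320 kg.
Every other selection either busts 332 kg or exceeds an availability limit or fails to beat 2029.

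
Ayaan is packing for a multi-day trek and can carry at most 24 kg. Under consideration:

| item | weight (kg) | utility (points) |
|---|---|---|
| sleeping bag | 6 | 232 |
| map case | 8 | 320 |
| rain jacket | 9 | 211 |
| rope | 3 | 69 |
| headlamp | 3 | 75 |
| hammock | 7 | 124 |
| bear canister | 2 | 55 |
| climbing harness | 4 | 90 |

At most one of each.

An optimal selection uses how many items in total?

5

The maximum utility within 24 kg is 786.
sleeping bag + map case + rope + headlamp + climbing harness hits 786 at 24 kg.
All optima have 5 items.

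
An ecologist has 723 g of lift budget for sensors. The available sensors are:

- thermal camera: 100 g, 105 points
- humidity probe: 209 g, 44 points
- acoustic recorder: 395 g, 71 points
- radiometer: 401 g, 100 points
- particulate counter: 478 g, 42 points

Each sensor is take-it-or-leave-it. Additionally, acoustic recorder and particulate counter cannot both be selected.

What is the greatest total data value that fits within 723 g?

Thermal camera + humidity probe + radiometer uses 710 of the 723 g and totals 249.
No other feasible combination exceeds 249.

249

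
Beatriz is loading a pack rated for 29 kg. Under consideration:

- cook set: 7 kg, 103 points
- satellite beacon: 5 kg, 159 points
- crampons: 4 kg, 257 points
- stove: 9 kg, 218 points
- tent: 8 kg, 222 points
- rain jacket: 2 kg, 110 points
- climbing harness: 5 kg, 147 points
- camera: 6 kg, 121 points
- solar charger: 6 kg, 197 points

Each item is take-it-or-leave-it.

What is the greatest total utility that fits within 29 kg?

1004

Filling by ratio: satellite beacon + crampons + rain jacket + climbing harness + camera + solar charger for 991, with 1 kg left unused.
But crampons + stove + tent + rain jacket + solar charger fits in 29 kg and reaches 1004.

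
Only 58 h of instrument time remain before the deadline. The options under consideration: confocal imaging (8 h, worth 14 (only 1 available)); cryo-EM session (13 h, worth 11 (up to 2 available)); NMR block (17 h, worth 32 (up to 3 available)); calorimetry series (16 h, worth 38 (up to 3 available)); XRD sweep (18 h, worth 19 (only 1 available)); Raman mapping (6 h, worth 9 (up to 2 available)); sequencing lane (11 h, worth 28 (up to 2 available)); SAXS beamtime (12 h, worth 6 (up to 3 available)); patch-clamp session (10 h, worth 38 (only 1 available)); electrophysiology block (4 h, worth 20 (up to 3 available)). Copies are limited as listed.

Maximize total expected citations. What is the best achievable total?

178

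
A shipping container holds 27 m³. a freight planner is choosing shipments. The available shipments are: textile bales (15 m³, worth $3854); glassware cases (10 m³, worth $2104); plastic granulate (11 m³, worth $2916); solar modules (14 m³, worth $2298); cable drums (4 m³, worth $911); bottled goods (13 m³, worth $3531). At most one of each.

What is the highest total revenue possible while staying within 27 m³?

The ratio heuristic lands on plastic granulate + bottled goods (6447) but leaves 3 m³ idle.
Replace bottled goods with textile bales: the trade gains 323 net, giving 6770 at 26 m³.
Next best is glassware cases + cable drums + bottled goods at 6546 (27 m³) — short by 224.

6770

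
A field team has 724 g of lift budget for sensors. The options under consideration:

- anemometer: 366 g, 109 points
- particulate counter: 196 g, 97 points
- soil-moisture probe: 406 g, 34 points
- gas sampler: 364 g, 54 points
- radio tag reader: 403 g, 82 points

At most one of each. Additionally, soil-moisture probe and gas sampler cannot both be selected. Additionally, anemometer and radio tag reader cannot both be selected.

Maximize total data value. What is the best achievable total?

206

Ranking by ratio (data value/g): particulate counter 0.49, anemometer 0.30, radio tag reader 0.20.
Anemometer + particulate counter uses 562 of the 724 g and totals 206.
The spare 162 g is too small for any remaining sensor, and no feasible exchange beats 206.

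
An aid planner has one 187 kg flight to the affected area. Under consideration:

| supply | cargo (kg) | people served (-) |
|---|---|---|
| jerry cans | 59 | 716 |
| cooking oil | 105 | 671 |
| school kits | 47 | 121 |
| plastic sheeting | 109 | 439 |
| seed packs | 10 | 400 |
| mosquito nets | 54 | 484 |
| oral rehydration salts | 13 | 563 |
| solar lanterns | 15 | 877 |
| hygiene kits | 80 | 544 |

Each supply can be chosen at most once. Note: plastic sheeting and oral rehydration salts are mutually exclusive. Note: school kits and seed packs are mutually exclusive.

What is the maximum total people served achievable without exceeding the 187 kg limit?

3100

Filling by ratio: jerry cans + seed packs + mosquito nets + oral rehydration salts + solar lanterns for 3040, with 36 kg left unused.
Replace mosquito nets with hygiene kits: the trade gains 60 net, giving 3100 at 177 kg.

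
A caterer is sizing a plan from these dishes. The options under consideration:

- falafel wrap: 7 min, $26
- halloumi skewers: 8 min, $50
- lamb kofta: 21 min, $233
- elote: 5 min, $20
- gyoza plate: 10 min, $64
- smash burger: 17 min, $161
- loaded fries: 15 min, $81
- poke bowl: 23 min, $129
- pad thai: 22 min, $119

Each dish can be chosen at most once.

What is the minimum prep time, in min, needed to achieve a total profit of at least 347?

38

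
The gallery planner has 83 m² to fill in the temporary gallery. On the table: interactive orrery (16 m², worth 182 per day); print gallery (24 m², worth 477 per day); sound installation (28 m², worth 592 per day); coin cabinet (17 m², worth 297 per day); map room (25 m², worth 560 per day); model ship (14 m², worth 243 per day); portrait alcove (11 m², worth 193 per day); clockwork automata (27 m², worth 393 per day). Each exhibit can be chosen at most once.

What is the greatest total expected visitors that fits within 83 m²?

Taking the top-ratio exhibits first gives print gallery + sound installation + map room for 1629 (77 m²).
The 24 m² tied up in print gallery is better spent on coin cabinet + portrait alcove — total rises to 1642 (81 m²).

1642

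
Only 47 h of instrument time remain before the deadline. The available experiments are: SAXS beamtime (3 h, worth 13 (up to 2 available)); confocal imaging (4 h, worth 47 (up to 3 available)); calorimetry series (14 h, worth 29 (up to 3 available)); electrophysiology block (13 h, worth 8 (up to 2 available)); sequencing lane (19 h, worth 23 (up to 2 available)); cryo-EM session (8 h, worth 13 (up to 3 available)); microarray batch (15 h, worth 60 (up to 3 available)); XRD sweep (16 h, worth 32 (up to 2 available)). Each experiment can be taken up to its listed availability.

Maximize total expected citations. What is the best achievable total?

Greedy by ratio would take 2×SAXS beamtime + 3×confocal imaging + calorimetry series + microarray batch: 47 h used, total 256.
Dropping SAXS beamtime and calorimetry series frees 17 h; slotting in microarray batch (15 h) lifts the total to 274 at 45 h.
Every other selection either busts 47 h or exceeds an availability limit or fails to beat 274.

274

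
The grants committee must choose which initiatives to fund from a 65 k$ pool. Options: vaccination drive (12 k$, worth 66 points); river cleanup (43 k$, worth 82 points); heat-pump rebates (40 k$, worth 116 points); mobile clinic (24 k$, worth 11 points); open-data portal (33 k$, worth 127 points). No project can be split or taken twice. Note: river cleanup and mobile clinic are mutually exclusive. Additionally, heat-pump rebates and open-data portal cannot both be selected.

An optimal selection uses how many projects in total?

Optimal total is 193.
One optimal bundle: vaccination drive + open-data portal (45 k$).
Any selection reaching 193 contains exactly 2 projects.

2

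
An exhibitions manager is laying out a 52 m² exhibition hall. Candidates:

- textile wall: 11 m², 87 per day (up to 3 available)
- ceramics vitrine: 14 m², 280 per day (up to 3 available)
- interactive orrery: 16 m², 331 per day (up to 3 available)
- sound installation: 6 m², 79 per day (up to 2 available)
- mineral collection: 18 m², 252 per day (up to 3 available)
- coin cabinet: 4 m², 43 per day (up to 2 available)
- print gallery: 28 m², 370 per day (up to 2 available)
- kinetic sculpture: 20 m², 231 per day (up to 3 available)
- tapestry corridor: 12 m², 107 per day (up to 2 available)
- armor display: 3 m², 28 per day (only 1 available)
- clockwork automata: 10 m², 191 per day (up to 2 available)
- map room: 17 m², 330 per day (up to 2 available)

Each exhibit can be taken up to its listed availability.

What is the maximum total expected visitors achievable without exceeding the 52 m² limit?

A density-first pass picks 3×interactive orrery + coin cabinet — 1036 at 52 m².
Dropping interactive orrery and coin cabinet frees 20 m²; slotting in 2×clockwork automata (20 m²) lifts the total to 1044 at 52 m².
Nothing else within 52 m² beats 1044.

1044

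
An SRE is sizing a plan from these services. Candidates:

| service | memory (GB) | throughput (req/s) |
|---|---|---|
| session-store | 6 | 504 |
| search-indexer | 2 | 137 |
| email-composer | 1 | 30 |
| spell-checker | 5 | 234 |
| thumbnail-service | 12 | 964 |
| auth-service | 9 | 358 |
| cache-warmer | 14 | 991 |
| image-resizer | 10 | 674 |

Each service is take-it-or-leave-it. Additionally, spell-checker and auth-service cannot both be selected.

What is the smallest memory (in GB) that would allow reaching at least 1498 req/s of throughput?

19

Look for the lowest-memory combination reaching 1498.
Taking session-store + email-composer + thumbnail-service gives 1498 (≥ 1498) for 19 GB.
Any bundle with less than 19 GB falls short of 1498.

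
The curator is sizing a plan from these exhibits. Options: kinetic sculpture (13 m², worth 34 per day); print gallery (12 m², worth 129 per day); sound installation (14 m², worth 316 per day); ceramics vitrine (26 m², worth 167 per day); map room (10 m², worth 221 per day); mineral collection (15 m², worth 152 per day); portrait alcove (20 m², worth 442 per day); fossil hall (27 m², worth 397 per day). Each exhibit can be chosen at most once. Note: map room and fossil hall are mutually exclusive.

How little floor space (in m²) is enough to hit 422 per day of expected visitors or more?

20

Minimise m² subject to total expected visitors ≥ 422.
portrait alcove reaches 442 using 20 m².
No combination under 20 m² hits 422.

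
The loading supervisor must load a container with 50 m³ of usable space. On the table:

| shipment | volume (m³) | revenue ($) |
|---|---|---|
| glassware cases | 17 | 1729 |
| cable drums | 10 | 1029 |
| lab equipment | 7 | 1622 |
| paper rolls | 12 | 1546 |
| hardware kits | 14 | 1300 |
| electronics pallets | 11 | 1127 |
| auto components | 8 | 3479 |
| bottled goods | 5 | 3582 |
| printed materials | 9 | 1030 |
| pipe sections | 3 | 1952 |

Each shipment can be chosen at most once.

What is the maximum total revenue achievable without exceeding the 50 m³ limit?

13481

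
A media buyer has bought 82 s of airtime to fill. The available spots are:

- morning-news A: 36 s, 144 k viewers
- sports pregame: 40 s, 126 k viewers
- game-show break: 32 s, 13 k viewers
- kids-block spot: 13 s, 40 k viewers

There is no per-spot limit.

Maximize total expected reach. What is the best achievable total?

288

2×morning-news A uses 72 of the 82 s and totals 288.
Every other selection either busts 82 s or fails to beat 288.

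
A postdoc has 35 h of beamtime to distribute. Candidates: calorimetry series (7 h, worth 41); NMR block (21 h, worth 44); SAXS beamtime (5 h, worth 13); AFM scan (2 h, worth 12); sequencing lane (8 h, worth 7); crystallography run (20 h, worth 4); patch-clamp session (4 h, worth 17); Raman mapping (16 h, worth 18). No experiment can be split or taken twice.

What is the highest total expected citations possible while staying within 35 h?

The ratio heuristic lands on calorimetry series + SAXS beamtime + AFM scan + patch-clamp session + Raman mapping (101) but leaves 1 h idle.
Replace SAXS beamtime and Raman mapping with NMR block: the trade gains 13 net, giving 114 at 34 h.
The spare 1 h is too small for any remaining experiment, and no exchange beats 114.

114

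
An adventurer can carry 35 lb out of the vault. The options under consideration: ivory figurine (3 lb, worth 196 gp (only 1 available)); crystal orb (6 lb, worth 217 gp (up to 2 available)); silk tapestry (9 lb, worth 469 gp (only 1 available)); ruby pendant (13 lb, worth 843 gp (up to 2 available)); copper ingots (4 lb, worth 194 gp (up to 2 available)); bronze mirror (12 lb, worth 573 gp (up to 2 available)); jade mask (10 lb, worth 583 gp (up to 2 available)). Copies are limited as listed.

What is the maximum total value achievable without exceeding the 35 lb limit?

Density check — ivory figurine 65.33, ruby pendant 64.85, jade mask 58.30 are the best per lb.
A density-first pass picks ivory figurine + 2×ruby pendant + copper ingots — 2076 at 33 lb.
Dropping ivory figurine and copper ingots frees 7 lb; slotting in silk tapestry (9 lb) lifts the total to 2155 at 35 lb.
Nothing else within 35 lb beats 2155.

2155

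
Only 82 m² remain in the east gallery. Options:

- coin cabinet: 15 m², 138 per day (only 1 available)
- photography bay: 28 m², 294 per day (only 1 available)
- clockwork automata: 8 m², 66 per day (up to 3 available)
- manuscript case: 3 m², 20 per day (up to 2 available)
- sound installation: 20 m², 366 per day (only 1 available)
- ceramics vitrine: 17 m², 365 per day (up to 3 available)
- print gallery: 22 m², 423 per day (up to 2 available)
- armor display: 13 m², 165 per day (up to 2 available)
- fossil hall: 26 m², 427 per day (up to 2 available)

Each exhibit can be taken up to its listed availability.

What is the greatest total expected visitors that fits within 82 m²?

By expected visitors per m²: ceramics vitrine 21.47, print gallery 19.23, sound installation 18.30 lead.
Filling by ratio: clockwork automata + 3×ceramics vitrine + print gallery for 1584, with 1 m² left unused.
Dropping clockwork automata and ceramics vitrine frees 25 m²; slotting in manuscript case + print gallery (25 m²) lifts the total to 1596 at 81 m².

1596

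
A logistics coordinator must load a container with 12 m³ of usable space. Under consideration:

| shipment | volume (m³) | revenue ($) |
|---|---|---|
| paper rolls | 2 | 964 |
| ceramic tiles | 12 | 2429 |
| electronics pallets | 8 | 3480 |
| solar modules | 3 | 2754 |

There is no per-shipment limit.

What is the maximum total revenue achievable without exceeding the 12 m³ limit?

11016

By revenue per m³: solar modules 918.00, paper rolls 482.00, electronics pallets 435.00 lead.
4×solar modules uses 12 of the 12 m³ and totals 11016.
That's the maximum — no swap from here does better than 11016.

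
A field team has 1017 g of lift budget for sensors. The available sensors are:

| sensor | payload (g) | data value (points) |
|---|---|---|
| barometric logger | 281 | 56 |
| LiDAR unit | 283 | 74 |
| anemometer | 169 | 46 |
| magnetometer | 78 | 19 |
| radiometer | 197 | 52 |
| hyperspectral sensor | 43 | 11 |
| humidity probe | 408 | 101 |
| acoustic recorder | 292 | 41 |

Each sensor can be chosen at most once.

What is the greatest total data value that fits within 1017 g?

A density-first pass picks LiDAR unit + anemometer + magnetometer + radiometer + hyperspectral sensor — 202 at 770 g.
Dropping anemometer frees 169 g; slotting in humidity probe (408 g) lifts the total to 257 at 1009 g.
Nothing else within 1017 g beats 257.

257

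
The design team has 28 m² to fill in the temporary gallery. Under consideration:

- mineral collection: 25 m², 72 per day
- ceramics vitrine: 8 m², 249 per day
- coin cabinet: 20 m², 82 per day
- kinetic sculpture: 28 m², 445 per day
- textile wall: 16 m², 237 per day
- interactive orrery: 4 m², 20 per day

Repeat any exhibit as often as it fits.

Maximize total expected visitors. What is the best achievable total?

Ranking by ratio (expected visitors/m²): ceramics vitrine 31.12, kinetic sculpture 15.89, textile wall 14.81, interactive orrery 5.00.
The ratio ordering already packs tightly: 3×ceramics vitrine + interactive orrery, 28 m², 767.
No other feasible combination exceeds 767.

767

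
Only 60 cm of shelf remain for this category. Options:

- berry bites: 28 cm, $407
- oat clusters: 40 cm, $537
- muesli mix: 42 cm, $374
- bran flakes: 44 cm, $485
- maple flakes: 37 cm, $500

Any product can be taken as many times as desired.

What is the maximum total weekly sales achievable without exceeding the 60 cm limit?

The ratio ordering already packs tightly: 2×berry bites, 56 cm, 814.
Every other selection either busts 60 cm or fails to beat 814.

814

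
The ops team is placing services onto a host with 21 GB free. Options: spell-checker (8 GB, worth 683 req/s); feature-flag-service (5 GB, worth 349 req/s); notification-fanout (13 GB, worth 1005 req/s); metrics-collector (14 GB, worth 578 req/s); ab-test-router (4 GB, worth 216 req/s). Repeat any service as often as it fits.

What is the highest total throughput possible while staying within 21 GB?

By throughput per GB: spell-checker 85.38, notification-fanout 77.31, feature-flag-service 69.80, ab-test-router 54.00 lead.
2×spell-checker + feature-flag-service uses 21 of the 21 GB and totals 1715.
That's the maximum — no swap from here does better than 1715.

1715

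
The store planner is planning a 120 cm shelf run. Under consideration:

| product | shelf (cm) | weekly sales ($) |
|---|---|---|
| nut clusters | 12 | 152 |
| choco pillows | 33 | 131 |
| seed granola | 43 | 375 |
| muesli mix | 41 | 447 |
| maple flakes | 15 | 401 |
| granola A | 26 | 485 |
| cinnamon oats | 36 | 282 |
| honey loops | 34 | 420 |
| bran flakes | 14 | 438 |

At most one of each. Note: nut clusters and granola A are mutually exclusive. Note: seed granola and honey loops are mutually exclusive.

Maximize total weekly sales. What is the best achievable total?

1858

Nut clusters + muesli mix + maple flakes + honey loops + bran flakes uses 116 of the 120 cm and totals 1858.
Nothing else feasible within 120 cm beats 1858.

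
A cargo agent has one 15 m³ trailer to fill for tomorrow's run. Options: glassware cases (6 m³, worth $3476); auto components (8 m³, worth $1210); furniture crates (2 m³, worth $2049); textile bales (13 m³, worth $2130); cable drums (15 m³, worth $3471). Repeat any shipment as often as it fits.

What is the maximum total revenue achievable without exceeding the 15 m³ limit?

Ranking by ratio (revenue/m³): furniture crates 1024.50, glassware cases 579.33, cable drums 231.40, textile bales 163.85.
7×furniture crates uses 14 of the 15 m³ and totals 14343.
No other feasible combination exceeds 14343.

14343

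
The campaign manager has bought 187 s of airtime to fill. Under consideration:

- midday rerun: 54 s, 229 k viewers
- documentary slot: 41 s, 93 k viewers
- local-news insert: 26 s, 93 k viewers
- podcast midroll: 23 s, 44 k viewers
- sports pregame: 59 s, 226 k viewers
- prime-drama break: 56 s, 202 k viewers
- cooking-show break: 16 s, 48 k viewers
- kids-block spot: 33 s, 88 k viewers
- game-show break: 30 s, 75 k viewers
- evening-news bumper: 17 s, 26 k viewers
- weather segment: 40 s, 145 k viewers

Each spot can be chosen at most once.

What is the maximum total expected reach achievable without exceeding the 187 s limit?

705

Greedy by ratio would take midday rerun + local-news insert + sports pregame + weather segment: 179 s used, total 693.
Dropping local-news insert and weather segment frees 66 s; slotting in prime-drama break + cooking-show break (72 s) lifts the total to 705 at 185 s.
The spare 2 s is too small for any remaining spot, and no exchange beats 705.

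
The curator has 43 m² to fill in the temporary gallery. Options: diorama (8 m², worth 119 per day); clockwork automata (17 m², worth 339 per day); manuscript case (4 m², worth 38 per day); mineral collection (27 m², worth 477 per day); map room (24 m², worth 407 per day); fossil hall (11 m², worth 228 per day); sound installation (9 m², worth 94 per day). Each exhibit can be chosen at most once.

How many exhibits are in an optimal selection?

3

Best achievable expected visitors is 754.
For example diorama + map room + fossil hall achieves it, using 43 m².
Every optimal selection uses 3 exhibits.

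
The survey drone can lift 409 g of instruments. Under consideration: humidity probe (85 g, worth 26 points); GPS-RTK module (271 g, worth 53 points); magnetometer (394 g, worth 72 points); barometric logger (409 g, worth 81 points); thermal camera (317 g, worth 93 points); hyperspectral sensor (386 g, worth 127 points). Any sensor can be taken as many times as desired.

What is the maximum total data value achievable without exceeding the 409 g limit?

127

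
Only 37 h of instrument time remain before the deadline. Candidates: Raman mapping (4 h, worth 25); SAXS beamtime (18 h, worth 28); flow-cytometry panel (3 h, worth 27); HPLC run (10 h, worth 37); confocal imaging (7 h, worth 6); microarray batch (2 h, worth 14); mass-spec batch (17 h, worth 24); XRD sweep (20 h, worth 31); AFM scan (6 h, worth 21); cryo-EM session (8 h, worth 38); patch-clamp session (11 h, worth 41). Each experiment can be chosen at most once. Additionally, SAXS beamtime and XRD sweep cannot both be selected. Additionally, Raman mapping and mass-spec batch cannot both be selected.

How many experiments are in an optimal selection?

The maximum expected citations within 37 h is 168.
One optimal bundle: Raman mapping + flow-cytometry panel + HPLC run + cryo-EM session + patch-clamp session (36 h).
Any selection reaching 168 contains exactly 5 experiments.

5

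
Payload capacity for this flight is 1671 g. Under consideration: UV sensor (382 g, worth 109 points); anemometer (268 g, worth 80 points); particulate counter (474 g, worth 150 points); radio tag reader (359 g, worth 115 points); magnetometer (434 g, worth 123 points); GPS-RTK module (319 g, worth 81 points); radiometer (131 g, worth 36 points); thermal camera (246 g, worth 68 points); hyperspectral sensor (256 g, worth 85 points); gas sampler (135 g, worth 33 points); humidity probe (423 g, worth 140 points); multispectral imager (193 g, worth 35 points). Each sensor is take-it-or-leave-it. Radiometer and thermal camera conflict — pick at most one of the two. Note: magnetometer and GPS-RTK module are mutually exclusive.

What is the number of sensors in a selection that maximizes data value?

5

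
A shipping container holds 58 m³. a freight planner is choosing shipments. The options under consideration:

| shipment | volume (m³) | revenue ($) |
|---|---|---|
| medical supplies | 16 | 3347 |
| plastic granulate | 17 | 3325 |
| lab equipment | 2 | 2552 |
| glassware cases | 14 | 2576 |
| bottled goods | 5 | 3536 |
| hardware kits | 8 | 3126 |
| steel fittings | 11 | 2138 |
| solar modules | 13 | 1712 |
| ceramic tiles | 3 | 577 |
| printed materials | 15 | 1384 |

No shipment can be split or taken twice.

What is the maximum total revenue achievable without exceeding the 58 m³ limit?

17275

By revenue per m³: lab equipment 1276.00, bottled goods 707.20, hardware kits 390.75, medical supplies 209.19 lead.
The ratio heuristic lands on medical supplies + plastic granulate + lab equipment + bottled goods + hardware kits + ceramic tiles (16463) but leaves 7 m³ idle.
Replace plastic granulate and ceramic tiles with glassware cases + steel fittings: the trade gains 812 net, giving 17275 at 56 m³.
That's the maximum — no swap from here does better than 17275.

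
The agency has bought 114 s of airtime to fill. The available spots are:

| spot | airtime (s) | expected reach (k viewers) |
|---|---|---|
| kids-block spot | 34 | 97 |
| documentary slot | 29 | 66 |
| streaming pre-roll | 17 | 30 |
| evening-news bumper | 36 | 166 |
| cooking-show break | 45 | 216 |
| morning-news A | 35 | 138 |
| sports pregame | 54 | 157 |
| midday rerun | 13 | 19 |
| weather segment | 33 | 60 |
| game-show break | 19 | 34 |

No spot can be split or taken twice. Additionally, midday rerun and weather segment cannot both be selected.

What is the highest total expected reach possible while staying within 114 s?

451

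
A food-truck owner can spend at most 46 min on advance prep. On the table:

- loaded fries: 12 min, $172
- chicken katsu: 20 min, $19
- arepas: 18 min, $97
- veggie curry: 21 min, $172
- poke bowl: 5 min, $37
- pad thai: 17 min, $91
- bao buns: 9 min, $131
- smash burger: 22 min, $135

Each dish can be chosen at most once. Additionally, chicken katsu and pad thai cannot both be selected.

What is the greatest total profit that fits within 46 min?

475

Taking loaded fries + veggie curry + bao buns: 42 min used, 475 in profit.
An exhaustive check of the 256 subsets confirms 475.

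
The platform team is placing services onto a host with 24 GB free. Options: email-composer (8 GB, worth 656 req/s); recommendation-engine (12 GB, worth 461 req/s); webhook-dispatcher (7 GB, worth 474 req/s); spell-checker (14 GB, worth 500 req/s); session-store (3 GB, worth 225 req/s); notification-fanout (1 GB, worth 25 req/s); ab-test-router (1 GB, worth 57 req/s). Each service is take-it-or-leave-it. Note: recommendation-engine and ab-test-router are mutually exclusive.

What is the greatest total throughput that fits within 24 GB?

1437

Density check — email-composer 82.00, session-store 75.00, webhook-dispatcher 67.71, ab-test-router 57.00 are the best per GB.
Best packing: email-composer + webhook-dispatcher + session-store + notification-fanout + ab-test-router — 20 GB, 1437 total.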